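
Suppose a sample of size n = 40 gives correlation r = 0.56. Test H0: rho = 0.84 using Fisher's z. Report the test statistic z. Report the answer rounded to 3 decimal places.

-3.579

Fisher z: atanh(0.56) = 0.632833, atanh(0.84) = 1.221174
z = (z_r − z_0)·√(n−3) = (0.632833 − 1.221174)·√37 = -0.588341 · 6.082763 = -3.579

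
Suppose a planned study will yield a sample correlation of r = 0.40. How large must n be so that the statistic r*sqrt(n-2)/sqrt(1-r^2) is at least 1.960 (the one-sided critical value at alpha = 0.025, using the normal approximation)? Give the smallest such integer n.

r√(n−2)/√(1−r²) ≥ 1.960  ⇔  n−2 ≥ (1.960)²·(1−r²)/r²
(1−r²)/r² = (1−0.1600)/0.1600 = 5.2500
n ≥ 2 + 3.8416·5.2500 = 2 + 20.1684 = 22.1684
⌈22.1684⌉ = 23

23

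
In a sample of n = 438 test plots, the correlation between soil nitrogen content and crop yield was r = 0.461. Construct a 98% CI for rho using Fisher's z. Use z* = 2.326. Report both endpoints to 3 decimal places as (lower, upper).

(0.369, 0.544)

z_r = atanh(0.461) = 0.498580;  SE = 1/√(n−3) = 1/√435 = 0.047946
z-limits: 0.498580 ± 2.326·0.047946 = 0.498580 ± 0.111522 = [0.387058, 0.610102]
ρ-limits: (tanh 0.387058, tanh 0.610102) = (0.369, 0.544)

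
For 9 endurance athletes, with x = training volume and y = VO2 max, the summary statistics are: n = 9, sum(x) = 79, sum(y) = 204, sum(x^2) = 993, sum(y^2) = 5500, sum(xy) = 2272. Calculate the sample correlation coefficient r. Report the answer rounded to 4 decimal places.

0.9396

Numerator: nΣxy − (Σx)(Σy) = 9·2272 − (79)(204) = 4332
Denominator: √[(nΣx²−(Σx)²)(nΣy²−(Σy)²)]
  nΣx²−(Σx)² = 9·993 − 6241 = 2696;  nΣy²−(Σy)² = 9·5500 − 41616 = 7884
  √(2696·7884) = √21255264 = 4610.3432
r = 4332 / 4610.3432 = 0.9396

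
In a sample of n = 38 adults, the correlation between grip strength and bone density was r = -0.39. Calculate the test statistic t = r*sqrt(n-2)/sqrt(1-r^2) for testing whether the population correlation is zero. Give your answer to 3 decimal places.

-2.541

t = r·√(n−2) / √(1−r²) with r = -0.39, n = 38
  = -0.39·√36 / √(1 − 0.1521)
  = -0.39·6.000000 / 0.920815
  = -2.340000 / 0.920815 = -2.541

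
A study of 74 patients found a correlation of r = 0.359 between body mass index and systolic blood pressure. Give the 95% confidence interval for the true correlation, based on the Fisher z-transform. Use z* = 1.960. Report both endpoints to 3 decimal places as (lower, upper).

(0.142, 0.543)

Fisher z: z_r = atanh(r) = ½·ln((1+0.359)/(1−0.359)) = 0.375737
SE(z) = 1/√(n−3) = 1/√71 = 0.118678
95% ⇒ z* = 1.960; margin = 1.960·0.118678 = 0.232609
CI on z-scale: (0.143128, 0.608346)
Back-transform: tanh(0.143128) = 0.142159, tanh(0.608346) = 0.542962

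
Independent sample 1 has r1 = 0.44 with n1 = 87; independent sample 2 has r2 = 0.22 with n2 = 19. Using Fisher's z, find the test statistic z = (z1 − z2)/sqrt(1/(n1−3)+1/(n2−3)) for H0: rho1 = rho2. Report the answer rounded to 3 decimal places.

z1 = atanh(0.44) = 0.472231,  z2 = atanh(0.22) = 0.223656
SE = √(1/(n1−3) + 1/(n2−3)) = √(1/84 + 1/16) = √(0.0119048 + 0.0625000) = √0.0744048 = 0.272772
z = (z1 − z2)/SE = (0.472231 − 0.223656) / 0.272772 = 0.248575 / 0.272772 = 0.911

0.911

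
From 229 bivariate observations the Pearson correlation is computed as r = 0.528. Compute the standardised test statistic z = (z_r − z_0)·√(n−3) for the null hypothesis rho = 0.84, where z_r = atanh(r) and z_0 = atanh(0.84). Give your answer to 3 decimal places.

Fisher z: atanh(0.528) = 0.587368, atanh(0.84) = 1.221174
z = (z_r − z_0)·√(n−3) = (0.587368 − 1.221174)·√226 = -0.633806 · 15.033296 = -9.528

-9.528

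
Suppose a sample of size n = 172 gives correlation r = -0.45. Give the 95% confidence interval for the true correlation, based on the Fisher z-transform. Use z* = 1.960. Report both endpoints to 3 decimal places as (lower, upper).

(-0.562, -0.322)

z_r = atanh(-0.45) = -0.484700;  SE = 1/√(n−3) = 1/√169 = 0.076923
z-limits: -0.484700 ± 1.960·0.076923 = -0.484700 ± 0.150769 = [-0.635469, -0.333931]
ρ-limits: (tanh -0.635469, tanh -0.333931) = (-0.562, -0.322)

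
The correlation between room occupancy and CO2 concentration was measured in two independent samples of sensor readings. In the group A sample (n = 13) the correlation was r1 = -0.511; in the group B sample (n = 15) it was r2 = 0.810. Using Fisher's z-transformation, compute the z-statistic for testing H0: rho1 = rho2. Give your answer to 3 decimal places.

-3.950

z1 = atanh(-0.511) = -0.564082,  z2 = atanh(0.810) = 1.127029
SE = √(1/(n1−3) + 1/(n2−3)) = √(1/10 + 1/12) = √(0.1000000 + 0.0833333) = √0.1833333 = 0.428174
z = (z1 − z2)/SE = (-0.564082 − 1.127029) / 0.428174 = -1.691111 / 0.428174 = -3.950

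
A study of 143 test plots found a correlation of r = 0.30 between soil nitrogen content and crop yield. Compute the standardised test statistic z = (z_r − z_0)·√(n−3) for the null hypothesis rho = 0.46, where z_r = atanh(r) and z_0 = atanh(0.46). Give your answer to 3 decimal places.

Fisher z: atanh(0.30) = 0.309520, atanh(0.46) = 0.497311
z = (z_r − z_0)·√(n−3) = (0.309520 − 0.497311)·√140 = -0.187791 · 11.832160 = -2.222

-2.222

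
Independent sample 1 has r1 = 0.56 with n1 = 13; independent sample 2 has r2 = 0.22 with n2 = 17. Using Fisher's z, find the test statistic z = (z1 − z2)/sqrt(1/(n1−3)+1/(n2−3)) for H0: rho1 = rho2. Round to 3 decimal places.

Fisher z-transforms: z1 = atanh(0.56) = 0.632833, z2 = atanh(0.22) = 0.223656; difference d = 0.409177
Var(d) = 1/10 + 1/14 = 0.1000000 + 0.0714286 = 0.1714286
z = d/√Var(d) = 0.409177 / √0.1714286 = 0.409177 / 0.414039 = 0.988

0.988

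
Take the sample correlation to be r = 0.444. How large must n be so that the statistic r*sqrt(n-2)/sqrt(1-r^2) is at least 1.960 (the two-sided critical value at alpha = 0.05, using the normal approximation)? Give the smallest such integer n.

18

r√(n−2)/√(1−r²) ≥ 1.960  ⇔  n−2 ≥ (1.960)²·(1−r²)/r²
(1−r²)/r² = (1−0.197136)/0.197136 = 4.0726
n ≥ 2 + 3.8416·4.0726 = 2 + 15.6453 = 17.6453
⌈17.6453⌉ = 18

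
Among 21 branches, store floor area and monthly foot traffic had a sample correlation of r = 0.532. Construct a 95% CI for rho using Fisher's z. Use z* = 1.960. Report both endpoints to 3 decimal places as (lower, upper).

z_r = atanh(0.532) = 0.592931;  SE = 1/√(n−3) = 1/√18 = 0.235702
z-limits: 0.592931 ± 1.960·0.235702 = 0.592931 ± 0.461976 = [0.130955, 1.054907]
ρ-limits: (tanh 0.130955, tanh 1.054907) = (0.130, 0.784)

(0.130, 0.784)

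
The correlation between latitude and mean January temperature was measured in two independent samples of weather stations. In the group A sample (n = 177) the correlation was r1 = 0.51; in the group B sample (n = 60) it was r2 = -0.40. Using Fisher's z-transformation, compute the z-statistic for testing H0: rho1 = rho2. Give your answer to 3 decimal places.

6.463

z1 = atanh(0.51) = 0.562730,  z2 = atanh(-0.40) = -0.423649
SE = √(1/(n1−3) + 1/(n2−3)) = √(1/174 + 1/57) = √(0.0057471 + 0.0175439) = √0.0232910 = 0.152614
z = (z1 − z2)/SE = (0.562730 − (-0.423649)) / 0.152614 = 0.986379 / 0.152614 = 6.463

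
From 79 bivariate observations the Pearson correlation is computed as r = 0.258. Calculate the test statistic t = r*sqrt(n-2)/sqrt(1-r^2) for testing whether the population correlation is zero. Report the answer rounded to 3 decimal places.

1 − r² = 1 − 0.066564 = 0.933436;  √(1−r²) = 0.966145
√(n−2) = √77 = 8.774964
t = r·√(n−2)/√(1−r²) = 0.258 · 8.774964 / 0.966145 = 2.343

2.343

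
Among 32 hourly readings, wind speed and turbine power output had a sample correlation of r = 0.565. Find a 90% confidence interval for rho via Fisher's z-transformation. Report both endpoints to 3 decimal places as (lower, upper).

Fisher z: z_r = atanh(r) = ½·ln((1+0.565)/(1−0.565)) = 0.640148
SE(z) = 1/√(n−3) = 1/√29 = 0.185695
90% ⇒ z* = 1.645; margin = 1.645·0.185695 = 0.305468
CI on z-scale: (0.334680, 0.945616)
Back-transform: tanh(0.334680) = 0.322720, tanh(0.945616) = 0.737792

(0.323, 0.738)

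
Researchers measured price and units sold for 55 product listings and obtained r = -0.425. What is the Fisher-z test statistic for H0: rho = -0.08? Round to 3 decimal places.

z_r = atanh(-0.425) = -0.453779,  z_0 = atanh(-0.08) = -0.080171
SE = 1/√(n−3) = 1/√52 = 0.138675
z = (z_r − z_0)/SE = (-0.453779 − (-0.080171)) / 0.138675 = -0.373608 / 0.138675 = -2.694

-2.694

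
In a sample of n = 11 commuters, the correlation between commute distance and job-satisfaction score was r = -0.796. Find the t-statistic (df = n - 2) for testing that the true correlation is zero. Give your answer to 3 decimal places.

-3.945

t = r·√(n−2) / √(1−r²) with r = -0.796, n = 11
  = -0.796·√9 / √(1 − 0.633616)
  = -0.796·3.000000 / 0.605297
  = -2.388000 / 0.605297 = -3.945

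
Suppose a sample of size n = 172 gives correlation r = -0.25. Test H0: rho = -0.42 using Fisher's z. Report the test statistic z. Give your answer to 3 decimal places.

Fisher z: atanh(-0.25) = -0.255413, atanh(-0.42) = -0.447692
z = (z_r − z_0)·√(n−3) = (-0.255413 − (-0.447692))·√169 = 0.192279 · 13.000000 = 2.500

2.500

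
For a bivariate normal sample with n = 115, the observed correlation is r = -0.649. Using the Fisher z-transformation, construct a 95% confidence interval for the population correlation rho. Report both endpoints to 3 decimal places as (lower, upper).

(-0.744, -0.529)

Fisher z: z_r = atanh(r) = ½·ln((1+(-0.649))/(1−(-0.649))) = -0.773569
SE(z) = 1/√(n−3) = 1/√112 = 0.094491
95% ⇒ z* = 1.960; margin = 1.960·0.094491 = 0.185202
CI on z-scale: (-0.958771, -0.588367)
Back-transform: tanh(-0.958771) = -0.743728, tanh(-0.588367) = -0.528720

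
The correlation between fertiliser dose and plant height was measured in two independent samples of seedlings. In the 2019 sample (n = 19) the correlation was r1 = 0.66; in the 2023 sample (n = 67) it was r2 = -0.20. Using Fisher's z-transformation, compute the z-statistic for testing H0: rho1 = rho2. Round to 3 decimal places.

Fisher z-transforms: z1 = atanh(0.66) = 0.792814, z2 = atanh(-0.20) = -0.202733; difference d = 0.995547
Var(d) = 1/16 + 1/64 = 0.0625000 + 0.0156250 = 0.0781250
z = d/√Var(d) = 0.995547 / √0.0781250 = 0.995547 / 0.279508 = 3.562

3.562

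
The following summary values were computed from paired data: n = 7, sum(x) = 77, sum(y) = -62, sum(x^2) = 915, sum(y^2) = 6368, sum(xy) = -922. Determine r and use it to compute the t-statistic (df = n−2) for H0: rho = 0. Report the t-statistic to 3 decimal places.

-0.923

Numerator: nΣxy − (Σx)(Σy) = 7·(-922) − (77)(-62) = -1680
Denominator: √[(nΣx²−(Σx)²)(nΣy²−(Σy)²)]
  nΣx²−(Σx)² = 7·915 − 5929 = 476;  nΣy²−(Σy)² = 7·6368 − 3844 = 40732
  √(476·40732) = √19388432 = 4403.2297
r = -1680 / 4403.2297 = -0.3815
t = r·√(n−2)/√(1−r²) = -0.3815·√5 / √(1−0.145542) = -0.853060 / 0.924369 = -0.923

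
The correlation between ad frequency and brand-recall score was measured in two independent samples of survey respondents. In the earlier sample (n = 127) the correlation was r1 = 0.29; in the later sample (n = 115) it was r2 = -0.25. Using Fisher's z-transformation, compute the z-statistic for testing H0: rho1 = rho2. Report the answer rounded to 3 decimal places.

4.250

z1 = atanh(0.29) = 0.298566,  z2 = atanh(-0.25) = -0.255413
SE = √(1/(n1−3) + 1/(n2−3)) = √(1/124 + 1/112) = √(0.0080645 + 0.0089286) = √0.0169931 = 0.130358
z = (z1 − z2)/SE = (0.298566 − (-0.255413)) / 0.130358 = 0.553979 / 0.130358 = 4.250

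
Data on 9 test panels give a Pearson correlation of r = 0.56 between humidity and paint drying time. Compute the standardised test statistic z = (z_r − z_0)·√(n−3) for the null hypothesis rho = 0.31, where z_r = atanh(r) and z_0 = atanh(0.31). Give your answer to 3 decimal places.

z_r = atanh(0.56) = 0.632833,  z_0 = atanh(0.31) = 0.320545
SE = 1/√(n−3) = 1/√6 = 0.408248
z = (z_r − z_0)/SE = (0.632833 − 0.320545) / 0.408248 = 0.312288 / 0.408248 = 0.765

0.765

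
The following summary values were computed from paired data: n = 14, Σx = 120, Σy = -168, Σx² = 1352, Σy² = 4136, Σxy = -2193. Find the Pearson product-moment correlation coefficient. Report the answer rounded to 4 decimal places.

S_xy = nΣxy − ΣxΣy = 14·(-2193) − 120·(-168) = -30702 − (-20160) = -10542
S_xx = nΣx² − (Σx)² = 14·1352 − 120² = 18928 − 14400 = 4528
S_yy = nΣy² − (Σy)² = 14·4136 − (-168)² = 57904 − 28224 = 29680
r = S_xy / √(S_xx·S_yy) = -10542 / √(4528·29680) = -10542 / √134391040 = -10542 / 11592.7150 = -0.9094

-0.9094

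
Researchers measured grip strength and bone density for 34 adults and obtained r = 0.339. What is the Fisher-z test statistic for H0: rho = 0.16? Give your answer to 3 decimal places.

z_r = atanh(0.339) = 0.352962,  z_0 = atanh(0.16) = 0.161387
SE = 1/√(n−3) = 1/√31 = 0.179605
z = (z_r − z_0)/SE = (0.352962 − 0.161387) / 0.179605 = 0.191575 / 0.179605 = 1.067

1.067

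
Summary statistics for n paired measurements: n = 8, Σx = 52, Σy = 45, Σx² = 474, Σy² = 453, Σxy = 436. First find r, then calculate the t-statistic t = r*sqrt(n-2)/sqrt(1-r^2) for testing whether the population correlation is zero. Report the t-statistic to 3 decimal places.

S_xy = nΣxy − ΣxΣy = 8·436 − 52·45 = 3488 − 2340 = 1148
S_xx = nΣx² − (Σx)² = 8·474 − 52² = 3792 − 2704 = 1088
S_yy = nΣy² − (Σy)² = 8·453 − 45² = 3624 − 2025 = 1599
r = S_xy / √(S_xx·S_yy) = 1148 / √(1088·1599) = 1148 / √1739712 = 1148 / 1318.9814 = 0.8704
t = r·√(n−2)/√(1−r²) = 0.8704·√6 / √(1−0.757596) = 2.132036 / 0.492345 = 4.330

4.330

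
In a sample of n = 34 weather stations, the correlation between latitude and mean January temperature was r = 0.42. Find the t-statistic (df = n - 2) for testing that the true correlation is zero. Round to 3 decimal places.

2.618

t = r·√(n−2) / √(1−r²) with r = 0.42, n = 34
  = 0.42·√32 / √(1 − 0.1764)
  = 0.42·5.656854 / 0.907524
  = 2.375879 / 0.907524 = 2.618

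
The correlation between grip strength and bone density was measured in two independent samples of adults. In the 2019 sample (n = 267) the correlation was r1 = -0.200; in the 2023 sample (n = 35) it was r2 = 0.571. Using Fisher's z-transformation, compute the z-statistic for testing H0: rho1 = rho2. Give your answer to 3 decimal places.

z1 = atanh(-0.200) = -0.202733,  z2 = atanh(0.571) = 0.649005
SE = √(1/(n1−3) + 1/(n2−3)) = √(1/264 + 1/32) = √(0.0037879 + 0.0312500) = √0.0350379 = 0.187184
z = (z1 − z2)/SE = (-0.202733 − 0.649005) / 0.187184 = -0.851738 / 0.187184 = -4.550

-4.550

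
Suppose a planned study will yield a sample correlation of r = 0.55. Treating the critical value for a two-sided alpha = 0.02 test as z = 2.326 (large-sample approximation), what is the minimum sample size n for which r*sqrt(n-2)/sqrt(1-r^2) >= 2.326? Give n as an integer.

Need r·√(n−2)/√(1−r²) ≥ 2.326
√(n−2) ≥ 2.326·√(1−0.3025) / 0.55 = 2.326·0.835165 / 0.55 = 3.5320
n−2 ≥ 12.4750  ⇒  n ≥ 14.4750
Smallest integer n = 15

15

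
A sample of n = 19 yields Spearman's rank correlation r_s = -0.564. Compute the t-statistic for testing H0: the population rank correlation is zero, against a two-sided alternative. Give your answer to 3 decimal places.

-2.816

t = r_s·√(n−2) / √(1−r_s²) with r_s = -0.564, n = 19
  = -0.564·√17 / √(1 − 0.318096)
  = -0.564·4.123106 / 0.825775
  = -2.325432 / 0.825775 = -2.816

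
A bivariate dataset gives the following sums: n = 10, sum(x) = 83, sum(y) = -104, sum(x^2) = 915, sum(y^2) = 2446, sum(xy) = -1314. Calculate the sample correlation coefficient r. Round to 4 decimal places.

-0.8116

S_xy = nΣxy − ΣxΣy = 10·(-1314) − 83·(-104) = -13140 − (-8632) = -4508
S_xx = nΣx² − (Σx)² = 10·915 − 83² = 9150 − 6889 = 2261
S_yy = nΣy² − (Σy)² = 10·2446 − (-104)² = 24460 − 10816 = 13644
r = S_xy / √(S_xx·S_yy) = -4508 / √(2261·13644) = -4508 / √30849084 = -4508 / 5554.1952 = -0.8116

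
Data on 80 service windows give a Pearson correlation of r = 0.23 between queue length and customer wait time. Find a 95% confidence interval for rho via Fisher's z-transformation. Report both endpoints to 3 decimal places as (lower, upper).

(0.011, 0.428)

z_r = atanh(0.23) = 0.234189;  SE = 1/√(n−3) = 1/√77 = 0.113961
z-limits: 0.234189 ± 1.960·0.113961 = 0.234189 ± 0.223364 = [0.010825, 0.457553]
ρ-limits: (tanh 0.010825, tanh 0.457553) = (0.011, 0.428)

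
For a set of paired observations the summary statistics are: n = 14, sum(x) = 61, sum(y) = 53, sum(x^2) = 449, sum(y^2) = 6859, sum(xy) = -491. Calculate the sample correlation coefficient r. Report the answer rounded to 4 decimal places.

Numerator: nΣxy − (Σx)(Σy) = 14·(-491) − (61)(53) = -10107
Denominator: √[(nΣx²−(Σx)²)(nΣy²−(Σy)²)]
  nΣx²−(Σx)² = 14·449 − 3721 = 2565;  nΣy²−(Σy)² = 14·6859 − 2809 = 93217
  √(2565·93217) = √239101605 = 15462.9106
r = -10107 / 15462.9106 = -0.6536

-0.6536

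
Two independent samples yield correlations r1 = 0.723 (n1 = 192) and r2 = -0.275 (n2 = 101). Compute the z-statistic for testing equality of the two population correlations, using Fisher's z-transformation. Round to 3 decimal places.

9.609

z1 = atanh(0.723) = 0.913902,  z2 = atanh(-0.275) = -0.282265
SE = √(1/(n1−3) + 1/(n2−3)) = √(1/189 + 1/98) = √(0.0052910 + 0.0102041) = √0.0154951 = 0.124479
z = (z1 − z2)/SE = (0.913902 − (-0.282265)) / 0.124479 = 1.196167 / 0.124479 = 9.609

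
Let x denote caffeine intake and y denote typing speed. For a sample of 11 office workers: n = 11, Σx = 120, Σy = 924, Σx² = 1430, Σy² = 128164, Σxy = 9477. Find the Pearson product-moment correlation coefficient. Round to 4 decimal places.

Numerator: nΣxy − (Σx)(Σy) = 11·9477 − (120)(924) = -6633
Denominator: √[(nΣx²−(Σx)²)(nΣy²−(Σy)²)]
  nΣx²−(Σx)² = 11·1430 − 14400 = 1330;  nΣy²−(Σy)² = 11·128164 − 853776 = 556028
  √(1330·556028) = √739517240 = 27194.0663
r = -6633 / 27194.0663 = -0.2439

-0.2439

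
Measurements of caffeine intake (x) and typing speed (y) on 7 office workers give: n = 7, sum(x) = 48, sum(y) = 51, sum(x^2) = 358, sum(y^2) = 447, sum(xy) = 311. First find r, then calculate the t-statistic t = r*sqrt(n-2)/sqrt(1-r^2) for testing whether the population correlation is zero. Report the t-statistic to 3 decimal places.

Numerator: nΣxy − (Σx)(Σy) = 7·311 − (48)(51) = -271
Denominator: √[(nΣx²−(Σx)²)(nΣy²−(Σy)²)]
  nΣx²−(Σx)² = 7·358 − 2304 = 202;  nΣy²−(Σy)² = 7·447 − 2601 = 528
  √(202·528) = √106656 = 326.5823
r = -271 / 326.5823 = -0.8298
t = r·√(n−2)/√(1−r²) = -0.8298·√5 / √(1−0.688568) = -1.855489 / 0.558061 = -3.325

-3.325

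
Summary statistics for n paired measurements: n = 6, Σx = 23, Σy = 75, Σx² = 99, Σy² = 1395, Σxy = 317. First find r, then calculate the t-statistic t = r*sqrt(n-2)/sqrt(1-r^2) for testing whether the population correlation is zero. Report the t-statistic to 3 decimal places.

S_xy = nΣxy − ΣxΣy = 6·317 − 23·75 = 1902 − 1725 = 177
S_xx = nΣx² − (Σx)² = 6·99 − 23² = 594 − 529 = 65
S_yy = nΣy² − (Σy)² = 6·1395 − 75² = 8370 − 5625 = 2745
r = S_xy / √(S_xx·S_yy) = 177 / √(65·2745) = 177 / √178425 = 177 / 422.4038 = 0.4190
t = r·√(n−2)/√(1−r²) = 0.4190·√4 / √(1−0.175561) = 0.838000 / 0.907986 = 0.923

0.923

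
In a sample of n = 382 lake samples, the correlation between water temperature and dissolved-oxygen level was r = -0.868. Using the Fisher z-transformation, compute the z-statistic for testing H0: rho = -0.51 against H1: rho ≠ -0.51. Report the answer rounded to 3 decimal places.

-14.838

z_r = atanh(-0.868) = -1.324911,  z_0 = atanh(-0.51) = -0.562730
SE = 1/√(n−3) = 1/√379 = 0.051367
z = (z_r − z_0)/SE = (-1.324911 − (-0.562730)) / 0.051367 = -0.762181 / 0.051367 = -14.838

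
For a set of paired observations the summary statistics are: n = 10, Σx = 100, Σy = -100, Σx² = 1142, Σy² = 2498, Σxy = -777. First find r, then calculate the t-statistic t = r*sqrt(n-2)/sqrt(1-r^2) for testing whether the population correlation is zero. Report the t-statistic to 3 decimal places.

Numerator: nΣxy − (Σx)(Σy) = 10·(-777) − (100)(-100) = 2230
Denominator: √[(nΣx²−(Σx)²)(nΣy²−(Σy)²)]
  nΣx²−(Σx)² = 10·1142 − 10000 = 1420;  nΣy²−(Σy)² = 10·2498 − 10000 = 14980
  √(1420·14980) = √21271600 = 4612.1145
r = 2230 / 4612.1145 = 0.4835
t = r·√(n−2)/√(1−r²) = 0.4835·√8 / √(1−0.233772) = 1.367545 / 0.875345 = 1.562

1.562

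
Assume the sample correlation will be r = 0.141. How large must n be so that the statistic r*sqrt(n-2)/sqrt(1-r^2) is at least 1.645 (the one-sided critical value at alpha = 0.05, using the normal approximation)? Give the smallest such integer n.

136

Need r·√(n−2)/√(1−r²) ≥ 1.645
√(n−2) ≥ 1.645·√(1−0.019881) / 0.141 = 1.645·0.990010 / 0.141 = 11.5501
n−2 ≥ 133.4048  ⇒  n ≥ 135.4048
Smallest integer n = 136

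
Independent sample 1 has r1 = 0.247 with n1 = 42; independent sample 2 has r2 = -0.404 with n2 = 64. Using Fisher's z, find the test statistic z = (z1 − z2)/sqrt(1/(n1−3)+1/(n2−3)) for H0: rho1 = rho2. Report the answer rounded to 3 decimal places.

3.320

Fisher z-transforms: z1 = atanh(0.247) = 0.252215, z2 = atanh(-0.404) = -0.428420; difference d = 0.680635
Var(d) = 1/39 + 1/61 = 0.0256410 + 0.0163934 = 0.0420344
z = d/√Var(d) = 0.680635 / √0.0420344 = 0.680635 / 0.205023 = 3.320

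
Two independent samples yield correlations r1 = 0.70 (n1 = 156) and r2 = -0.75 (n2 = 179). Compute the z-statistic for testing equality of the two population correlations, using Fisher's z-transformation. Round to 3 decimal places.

16.649

z1 = atanh(0.70) = 0.867301,  z2 = atanh(-0.75) = -0.972955
SE = √(1/(n1−3) + 1/(n2−3)) = √(1/153 + 1/176) = √(0.0065359 + 0.0056818) = √0.0122177 = 0.110534
z = (z1 − z2)/SE = (0.867301 − (-0.972955)) / 0.110534 = 1.840256 / 0.110534 = 16.649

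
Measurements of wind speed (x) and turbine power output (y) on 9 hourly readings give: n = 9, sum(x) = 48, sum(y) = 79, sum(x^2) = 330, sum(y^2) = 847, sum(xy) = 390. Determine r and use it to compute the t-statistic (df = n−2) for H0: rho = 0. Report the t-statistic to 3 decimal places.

-0.814

Numerator: nΣxy − (Σx)(Σy) = 9·390 − (48)(79) = -282
Denominator: √[(nΣx²−(Σx)²)(nΣy²−(Σy)²)]
  nΣx²−(Σx)² = 9·330 − 2304 = 666;  nΣy²−(Σy)² = 9·847 − 6241 = 1382
  √(666·1382) = √920412 = 959.3811
r = -282 / 959.3811 = -0.2939
t = r·√(n−2)/√(1−r²) = -0.2939·√7 / √(1−0.086377) = -0.777586 / 0.955836 = -0.814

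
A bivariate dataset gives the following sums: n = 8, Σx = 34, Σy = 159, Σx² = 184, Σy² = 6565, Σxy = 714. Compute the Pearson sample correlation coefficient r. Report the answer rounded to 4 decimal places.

Numerator: nΣxy − (Σx)(Σy) = 8·714 − (34)(159) = 306
Denominator: √[(nΣx²−(Σx)²)(nΣy²−(Σy)²)]
  nΣx²−(Σx)² = 8·184 − 1156 = 316;  nΣy²−(Σy)² = 8·6565 − 25281 = 27239
  √(316·27239) = √8607524 = 2933.8582
r = 306 / 2933.8582 = 0.1043

0.1043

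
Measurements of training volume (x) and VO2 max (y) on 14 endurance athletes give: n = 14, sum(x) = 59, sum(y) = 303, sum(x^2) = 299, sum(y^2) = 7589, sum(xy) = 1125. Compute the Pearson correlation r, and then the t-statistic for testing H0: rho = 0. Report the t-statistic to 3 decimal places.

S_xy = nΣxy − ΣxΣy = 14·1125 − 59·303 = 15750 − 17877 = -2127
S_xx = nΣx² − (Σx)² = 14·299 − 59² = 4186 − 3481 = 705
S_yy = nΣy² − (Σy)² = 14·7589 − 303² = 106246 − 91809 = 14437
r = S_xy / √(S_xx·S_yy) = -2127 / √(705·14437) = -2127 / √10178085 = -2127 / 3190.3111 = -0.6667
t = r·√(n−2)/√(1−r²) = -0.6667·√12 / √(1−0.444489) = -2.309517 / 0.745326 = -3.099

-3.099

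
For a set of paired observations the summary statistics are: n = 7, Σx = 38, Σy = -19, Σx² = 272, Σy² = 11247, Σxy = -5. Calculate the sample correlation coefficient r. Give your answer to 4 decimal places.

0.1144

Numerator: nΣxy − (Σx)(Σy) = 7·(-5) − (38)(-19) = 687
Denominator: √[(nΣx²−(Σx)²)(nΣy²−(Σy)²)]
  nΣx²−(Σx)² = 7·272 − 1444 = 460;  nΣy²−(Σy)² = 7·11247 − 361 = 78368
  √(460·78368) = √36049280 = 6004.1053
r = 687 / 6004.1053 = 0.1144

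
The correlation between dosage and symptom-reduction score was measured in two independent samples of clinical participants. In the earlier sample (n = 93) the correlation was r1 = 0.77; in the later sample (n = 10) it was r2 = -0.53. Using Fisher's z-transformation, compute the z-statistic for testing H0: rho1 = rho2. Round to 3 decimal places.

4.104

Fisher z-transforms: z1 = atanh(0.77) = 1.020328, z2 = atanh(-0.53) = -0.590145; difference d = 1.610473
Var(d) = 1/90 + 1/7 = 0.0111111 + 0.1428571 = 0.1539682
z = d/√Var(d) = 1.610473 / √0.1539682 = 1.610473 / 0.392388 = 4.104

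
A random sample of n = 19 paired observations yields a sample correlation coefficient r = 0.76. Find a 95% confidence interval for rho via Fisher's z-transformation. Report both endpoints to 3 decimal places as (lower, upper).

(0.467, 0.903)

z_r = atanh(0.76) = 0.996215;  SE = 1/√(n−3) = 1/√16 = 0.250000
z-limits: 0.996215 ± 1.960·0.250000 = 0.996215 ± 0.490000 = [0.506215, 1.486215]
ρ-limits: (tanh 0.506215, tanh 1.486215) = (0.467, 0.903)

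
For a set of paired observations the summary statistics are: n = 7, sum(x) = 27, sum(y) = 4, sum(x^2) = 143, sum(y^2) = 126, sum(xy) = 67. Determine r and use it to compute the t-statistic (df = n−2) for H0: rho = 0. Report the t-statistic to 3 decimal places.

2.488

S_xy = nΣxy − ΣxΣy = 7·67 − 27·4 = 469 − 108 = 361
S_xx = nΣx² − (Σx)² = 7·143 − 27² = 1001 − 729 = 272
S_yy = nΣy² − (Σy)² = 7·126 − 4² = 882 − 16 = 866
r = S_xy / √(S_xx·S_yy) = 361 / √(272·866) = 361 / √235552 = 361 / 485.3370 = 0.7438
t = r·√(n−2)/√(1−r²) = 0.7438·√5 / √(1−0.553238) = 1.663187 / 0.668403 = 2.488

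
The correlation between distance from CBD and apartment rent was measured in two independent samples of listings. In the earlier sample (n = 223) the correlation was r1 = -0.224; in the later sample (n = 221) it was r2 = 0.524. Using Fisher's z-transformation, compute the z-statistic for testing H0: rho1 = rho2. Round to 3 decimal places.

-8.473

z1 = atanh(-0.224) = -0.227863,  z2 = atanh(0.524) = 0.581838
SE = √(1/(n1−3) + 1/(n2−3)) = √(1/220 + 1/218) = √(0.0045455 + 0.0045872) = √0.0091327 = 0.095565
z = (z1 − z2)/SE = (-0.227863 − 0.581838) / 0.095565 = -0.809701 / 0.095565 = -8.473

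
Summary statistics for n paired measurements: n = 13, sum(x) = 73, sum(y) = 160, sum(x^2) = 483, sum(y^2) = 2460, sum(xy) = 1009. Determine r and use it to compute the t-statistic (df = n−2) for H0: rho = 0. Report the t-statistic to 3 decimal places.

S_xy = nΣxy − ΣxΣy = 13·1009 − 73·160 = 13117 − 11680 = 1437
S_xx = nΣx² − (Σx)² = 13·483 − 73² = 6279 − 5329 = 950
S_yy = nΣy² − (Σy)² = 13·2460 − 160² = 31980 − 25600 = 6380
r = S_xy / √(S_xx·S_yy) = 1437 / √(950·6380) = 1437 / √6061000 = 1437 / 2461.9098 = 0.5837
t = r·√(n−2)/√(1−r²) = 0.5837·√11 / √(1−0.340706) = 1.935914 / 0.811969 = 2.384

2.384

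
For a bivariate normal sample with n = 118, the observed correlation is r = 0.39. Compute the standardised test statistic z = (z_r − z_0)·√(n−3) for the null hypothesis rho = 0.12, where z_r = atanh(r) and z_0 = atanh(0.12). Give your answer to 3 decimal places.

Fisher z: atanh(0.39) = 0.411800, atanh(0.12) = 0.120581
z = (z_r − z_0)·√(n−3) = (0.411800 − 0.120581)·√115 = 0.291219 · 10.723805 = 3.123

3.123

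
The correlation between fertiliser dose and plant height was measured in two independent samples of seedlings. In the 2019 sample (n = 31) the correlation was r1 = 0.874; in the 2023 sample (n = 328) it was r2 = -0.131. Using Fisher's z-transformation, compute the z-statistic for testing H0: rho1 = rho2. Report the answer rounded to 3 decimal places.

Fisher z-transforms: z1 = atanh(0.874) = 1.349774, z2 = atanh(-0.131) = -0.131757; difference d = 1.481531
Var(d) = 1/28 + 1/325 = 0.0357143 + 0.0030769 = 0.0387912
z = d/√Var(d) = 1.481531 / √0.0387912 = 1.481531 / 0.196955 = 7.522

7.522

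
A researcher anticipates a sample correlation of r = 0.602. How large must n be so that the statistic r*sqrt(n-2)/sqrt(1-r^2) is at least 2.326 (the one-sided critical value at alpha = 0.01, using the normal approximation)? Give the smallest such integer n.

Need r·√(n−2)/√(1−r²) ≥ 2.326
√(n−2) ≥ 2.326·√(1−0.362404) / 0.602 = 2.326·0.798496 / 0.602 = 3.0852
n−2 ≥ 9.5185  ⇒  n ≥ 11.5185
Smallest integer n = 12

12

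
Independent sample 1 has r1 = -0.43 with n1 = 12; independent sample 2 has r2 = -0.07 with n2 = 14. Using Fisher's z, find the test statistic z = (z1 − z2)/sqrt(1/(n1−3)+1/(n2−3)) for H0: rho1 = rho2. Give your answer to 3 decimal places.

Fisher z-transforms: z1 = atanh(-0.43) = -0.459897, z2 = atanh(-0.07) = -0.070115; difference d = -0.389782
Var(d) = 1/9 + 1/11 = 0.1111111 + 0.0909091 = 0.2020202
z = d/√Var(d) = -0.389782 / √0.2020202 = -0.389782 / 0.449467 = -0.867

-0.867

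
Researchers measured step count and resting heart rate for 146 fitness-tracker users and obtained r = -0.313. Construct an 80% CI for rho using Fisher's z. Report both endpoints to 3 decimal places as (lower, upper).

(-0.406, -0.213)

Fisher z: z_r = atanh(r) = ½·ln((1+(-0.313))/(1−(-0.313))) = -0.323868
SE(z) = 1/√(n−3) = 1/√143 = 0.083624
80% ⇒ z* = 1.282; margin = 1.282·0.083624 = 0.107206
CI on z-scale: (-0.431074, -0.216662)
Back-transform: tanh(-0.431074) = -0.406218, tanh(-0.216662) = -0.213334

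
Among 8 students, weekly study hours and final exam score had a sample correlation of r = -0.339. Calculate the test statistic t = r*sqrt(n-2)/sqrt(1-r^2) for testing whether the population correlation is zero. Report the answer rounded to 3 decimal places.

-0.883

t = r·√(n−2) / √(1−r²) with r = -0.339, n = 8
  = -0.339·√6 / √(1 − 0.114921)
  = -0.339·2.449490 / 0.940786
  = -0.830377 / 0.940786 = -0.883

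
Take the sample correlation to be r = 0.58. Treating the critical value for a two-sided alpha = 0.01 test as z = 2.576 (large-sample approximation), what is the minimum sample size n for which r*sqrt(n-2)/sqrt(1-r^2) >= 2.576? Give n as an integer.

16

Need r·√(n−2)/√(1−r²) ≥ 2.576
√(n−2) ≥ 2.576·√(1−0.3364) / 0.58 = 2.576·0.814616 / 0.58 = 3.6180
n−2 ≥ 13.0899  ⇒  n ≥ 15.0899
Smallest integer n = 16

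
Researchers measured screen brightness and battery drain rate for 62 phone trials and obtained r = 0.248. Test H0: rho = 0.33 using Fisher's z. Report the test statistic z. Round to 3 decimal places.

z_r = atanh(0.248) = 0.253281,  z_0 = atanh(0.33) = 0.342828
SE = 1/√(n−3) = 1/√59 = 0.130189
z = (z_r − z_0)/SE = (0.253281 − 0.342828) / 0.130189 = -0.089547 / 0.130189 = -0.688

-0.688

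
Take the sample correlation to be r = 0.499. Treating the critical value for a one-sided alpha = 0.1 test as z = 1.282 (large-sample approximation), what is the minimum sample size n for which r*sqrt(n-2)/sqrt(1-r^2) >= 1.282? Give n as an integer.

7

Need r·√(n−2)/√(1−r²) ≥ 1.282
√(n−2) ≥ 1.282·√(1−0.249001) / 0.499 = 1.282·0.866602 / 0.499 = 2.2264
n−2 ≥ 4.9569  ⇒  n ≥ 6.9569
Smallest integer n = 7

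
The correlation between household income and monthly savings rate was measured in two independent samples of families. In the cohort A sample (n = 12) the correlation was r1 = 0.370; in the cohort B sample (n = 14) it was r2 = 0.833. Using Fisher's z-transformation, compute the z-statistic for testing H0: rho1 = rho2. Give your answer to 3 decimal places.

-1.801

z1 = atanh(0.370) = 0.388423,  z2 = atanh(0.833) = 1.197858
SE = √(1/(n1−3) + 1/(n2−3)) = √(1/9 + 1/11) = √(0.1111111 + 0.0909091) = √0.2020202 = 0.449467
z = (z1 − z2)/SE = (0.388423 − 1.197858) / 0.449467 = -0.809435 / 0.449467 = -1.801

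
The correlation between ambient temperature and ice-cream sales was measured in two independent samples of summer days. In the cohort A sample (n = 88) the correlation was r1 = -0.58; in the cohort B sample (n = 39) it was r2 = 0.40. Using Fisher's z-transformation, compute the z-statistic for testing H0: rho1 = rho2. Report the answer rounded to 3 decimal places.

z1 = atanh(-0.58) = -0.662463,  z2 = atanh(0.40) = 0.423649
SE = √(1/(n1−3) + 1/(n2−3)) = √(1/85 + 1/36) = √(0.0117647 + 0.0277778) = √0.0395425 = 0.198853
z = (z1 − z2)/SE = (-0.662463 − 0.423649) / 0.198853 = -1.086112 / 0.198853 = -5.462

-5.462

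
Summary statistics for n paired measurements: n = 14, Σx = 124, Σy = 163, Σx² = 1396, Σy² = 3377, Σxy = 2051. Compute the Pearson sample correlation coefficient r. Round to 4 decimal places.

Numerator: nΣxy − (Σx)(Σy) = 14·2051 − (124)(163) = 8502
Denominator: √[(nΣx²−(Σx)²)(nΣy²−(Σy)²)]
  nΣx²−(Σx)² = 14·1396 − 15376 = 4168;  nΣy²−(Σy)² = 14·3377 − 26569 = 20709
  √(4168·20709) = √86315112 = 9290.5927
r = 8502 / 9290.5927 = 0.9151

0.9151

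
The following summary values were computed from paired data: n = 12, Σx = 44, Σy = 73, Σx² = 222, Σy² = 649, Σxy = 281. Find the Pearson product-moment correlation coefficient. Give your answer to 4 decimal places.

0.1196

S_xy = nΣxy − ΣxΣy = 12·281 − 44·73 = 3372 − 3212 = 160
S_xx = nΣx² − (Σx)² = 12·222 − 44² = 2664 − 1936 = 728
S_yy = nΣy² − (Σy)² = 12·649 − 73² = 7788 − 5329 = 2459
r = S_xy / √(S_xx·S_yy) = 160 / √(728·2459) = 160 / √1790152 = 160 / 1337.9656 = 0.1196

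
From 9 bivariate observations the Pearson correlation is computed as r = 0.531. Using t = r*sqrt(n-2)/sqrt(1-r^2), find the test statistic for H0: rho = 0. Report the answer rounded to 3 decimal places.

t = r·√(n−2) / √(1−r²) with r = 0.531, n = 9
  = 0.531·√7 / √(1 − 0.281961)
  = 0.531·2.645751 / 0.847372
  = 1.404894 / 0.847372 = 1.658

1.658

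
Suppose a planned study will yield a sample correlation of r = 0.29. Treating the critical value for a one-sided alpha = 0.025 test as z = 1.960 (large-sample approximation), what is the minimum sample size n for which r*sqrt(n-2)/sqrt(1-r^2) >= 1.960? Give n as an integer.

Need r·√(n−2)/√(1−r²) ≥ 1.960
√(n−2) ≥ 1.960·√(1−0.0841) / 0.29 = 1.960·0.957027 / 0.29 = 6.4682
n−2 ≥ 41.8376  ⇒  n ≥ 43.8376
Smallest integer n = 44

44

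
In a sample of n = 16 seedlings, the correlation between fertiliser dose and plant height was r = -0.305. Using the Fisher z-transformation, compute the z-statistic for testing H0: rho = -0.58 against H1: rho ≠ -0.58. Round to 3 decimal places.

1.253

z_r = atanh(-0.305) = -0.315023,  z_0 = atanh(-0.58) = -0.662463
SE = 1/√(n−3) = 1/√13 = 0.277350
z = (z_r − z_0)/SE = (-0.315023 − (-0.662463)) / 0.277350 = 0.347440 / 0.277350 = 1.253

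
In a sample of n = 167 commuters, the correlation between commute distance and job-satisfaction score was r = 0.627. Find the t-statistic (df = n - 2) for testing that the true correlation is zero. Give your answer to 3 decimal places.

1 − r² = 1 − 0.393129 = 0.606871;  √(1−r²) = 0.779019
√(n−2) = √165 = 12.845233
t = r·√(n−2)/√(1−r²) = 0.627 · 12.845233 / 0.779019 = 10.339

10.339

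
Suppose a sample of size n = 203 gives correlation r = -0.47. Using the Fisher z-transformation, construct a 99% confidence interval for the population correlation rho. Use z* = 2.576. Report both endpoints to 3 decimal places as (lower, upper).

(-0.599, -0.317)

Fisher z: z_r = atanh(r) = ½·ln((1+(-0.47))/(1−(-0.47))) = -0.510070
SE(z) = 1/√(n−3) = 1/√200 = 0.070711
99% ⇒ z* = 2.576; margin = 2.576·0.070711 = 0.182152
CI on z-scale: (-0.692222, -0.327918)
Back-transform: tanh(-0.692222) = -0.599408, tanh(-0.327918) = -0.316649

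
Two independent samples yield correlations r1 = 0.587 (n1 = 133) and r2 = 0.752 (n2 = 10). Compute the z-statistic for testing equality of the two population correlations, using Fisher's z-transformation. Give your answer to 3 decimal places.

Fisher z-transforms: z1 = atanh(0.587) = 0.673077, z2 = atanh(0.752) = 0.977542; difference d = -0.304465
Var(d) = 1/130 + 1/7 = 0.0076923 + 0.1428571 = 0.1505494
z = d/√Var(d) = -0.304465 / √0.1505494 = -0.304465 / 0.388007 = -0.785

-0.785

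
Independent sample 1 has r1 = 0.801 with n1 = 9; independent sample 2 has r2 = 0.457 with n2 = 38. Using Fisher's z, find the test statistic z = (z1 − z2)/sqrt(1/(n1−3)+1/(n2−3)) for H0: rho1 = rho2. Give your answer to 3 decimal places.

z1 = atanh(0.801) = 1.101396,  z2 = atanh(0.457) = 0.493513
SE = √(1/(n1−3) + 1/(n2−3)) = √(1/6 + 1/35) = √(0.1666667 + 0.0285714) = √0.1952381 = 0.441858
z = (z1 − z2)/SE = (1.101396 − 0.493513) / 0.441858 = 0.607883 / 0.441858 = 1.376

1.376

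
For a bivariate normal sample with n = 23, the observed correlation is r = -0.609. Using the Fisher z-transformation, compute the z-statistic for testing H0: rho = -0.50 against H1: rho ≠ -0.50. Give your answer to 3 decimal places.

-0.707

z_r = atanh(-0.609) = -0.707330,  z_0 = atanh(-0.50) = -0.549306
SE = 1/√(n−3) = 1/√20 = 0.223607
z = (z_r − z_0)/SE = (-0.707330 − (-0.549306)) / 0.223607 = -0.158024 / 0.223607 = -0.707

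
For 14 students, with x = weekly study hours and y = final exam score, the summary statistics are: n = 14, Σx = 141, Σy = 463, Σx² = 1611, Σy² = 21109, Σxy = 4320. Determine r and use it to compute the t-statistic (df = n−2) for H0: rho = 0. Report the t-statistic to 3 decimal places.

Numerator: nΣxy − (Σx)(Σy) = 14·4320 − (141)(463) = -4803
Denominator: √[(nΣx²−(Σx)²)(nΣy²−(Σy)²)]
  nΣx²−(Σx)² = 14·1611 − 19881 = 2673;  nΣy²−(Σy)² = 14·21109 − 214369 = 81157
  √(2673·81157) = √216932661 = 14728.6341
r = -4803 / 14728.6341 = -0.3261
t = r·√(n−2)/√(1−r²) = -0.3261·√12 / √(1−0.106341) = -1.129644 / 0.945335 = -1.195

-1.195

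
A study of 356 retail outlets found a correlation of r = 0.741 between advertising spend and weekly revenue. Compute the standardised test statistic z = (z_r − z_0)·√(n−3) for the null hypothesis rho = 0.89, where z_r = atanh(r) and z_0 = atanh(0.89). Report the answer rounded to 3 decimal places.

Fisher z: atanh(0.741) = 0.952693, atanh(0.89) = 1.421926
z = (z_r − z_0)·√(n−3) = (0.952693 − 1.421926)·√353 = -0.469233 · 18.788294 = -8.816

-8.816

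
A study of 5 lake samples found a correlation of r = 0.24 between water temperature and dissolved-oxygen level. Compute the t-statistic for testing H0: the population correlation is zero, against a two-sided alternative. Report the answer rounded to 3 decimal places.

0.428

1 − r² = 1 − 0.0576 = 0.9424;  √(1−r²) = 0.970773
√(n−2) = √3 = 1.732051
t = r·√(n−2)/√(1−r²) = 0.24 · 1.732051 / 0.970773 = 0.428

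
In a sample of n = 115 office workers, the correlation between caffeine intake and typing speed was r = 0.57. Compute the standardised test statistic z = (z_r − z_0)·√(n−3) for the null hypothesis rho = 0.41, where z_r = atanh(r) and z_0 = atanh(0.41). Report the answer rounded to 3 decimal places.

2.243

z_r = atanh(0.57) = 0.647523,  z_0 = atanh(0.41) = 0.435611
SE = 1/√(n−3) = 1/√112 = 0.094491
z = (z_r − z_0)/SE = (0.647523 − 0.435611) / 0.094491 = 0.211912 / 0.094491 = 2.243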